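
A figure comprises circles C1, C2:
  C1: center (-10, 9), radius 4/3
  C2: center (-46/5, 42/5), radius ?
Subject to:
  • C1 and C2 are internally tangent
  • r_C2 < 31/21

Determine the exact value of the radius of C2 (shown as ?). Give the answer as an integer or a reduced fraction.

1/3

1. [int C1,C2]  r_C2² − (8/3)r_C2 + 7/9 = 0  ⇒  r_C2 = 1/3 or 7/3
2. given r_C2 < 31/21: keep 1/3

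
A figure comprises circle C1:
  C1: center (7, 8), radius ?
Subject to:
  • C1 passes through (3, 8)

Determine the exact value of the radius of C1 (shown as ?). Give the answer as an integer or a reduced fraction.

1. [C1∋P]  r_C1² − 16 = 0  ⇒  r_C1 = 4 (r>0 drops 1)

4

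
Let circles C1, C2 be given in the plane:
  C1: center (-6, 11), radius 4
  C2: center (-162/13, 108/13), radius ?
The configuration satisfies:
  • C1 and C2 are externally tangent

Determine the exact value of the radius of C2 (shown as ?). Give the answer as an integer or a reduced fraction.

1. [ext C1·C2]  r_C2² + 8r_C2 − 33 = 0  ⇒  r_C2 = 3 (r>0 drops 1)

3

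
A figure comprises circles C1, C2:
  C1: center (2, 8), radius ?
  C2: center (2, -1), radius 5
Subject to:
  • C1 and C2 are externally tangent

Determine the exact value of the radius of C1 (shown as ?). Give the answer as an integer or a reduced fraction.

4

1. [ext C1·C2]  r_C1² + 10r_C1 − 56 = 0  ⇒  r_C1 = 4 (r>0 drops 1)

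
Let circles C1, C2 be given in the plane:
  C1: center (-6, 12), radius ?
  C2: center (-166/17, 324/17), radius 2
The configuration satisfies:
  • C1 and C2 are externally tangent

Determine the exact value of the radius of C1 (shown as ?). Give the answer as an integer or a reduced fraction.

1. [ext C1·C2]  r_C1² + 4r_C1 − 60 = 0  ⇒  r_C1 = 6 (r>0 drops 1)

6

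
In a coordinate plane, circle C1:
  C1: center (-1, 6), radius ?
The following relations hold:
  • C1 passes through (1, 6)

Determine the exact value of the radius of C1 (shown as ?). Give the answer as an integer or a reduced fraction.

1. [C1∋P]  r_C1² − 4 = 0  ⇒  r_C1 = 2 (r>0 drops 1)

2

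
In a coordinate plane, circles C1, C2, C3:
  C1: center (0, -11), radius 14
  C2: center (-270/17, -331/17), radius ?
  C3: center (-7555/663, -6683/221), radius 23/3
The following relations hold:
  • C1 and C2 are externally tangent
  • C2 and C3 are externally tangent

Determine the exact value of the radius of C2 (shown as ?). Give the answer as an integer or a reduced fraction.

4

1. [ext C1·C2]  r_C2² + 28r_C2 − 128 = 0  ⇒  r_C2 = 4 (r>0 drops 1)
2. [ext C2·C3]  r_C2² + (46/3)r_C2 − 232/3 = 0  ⇒  r_C2 = 4 (r>0 drops 1)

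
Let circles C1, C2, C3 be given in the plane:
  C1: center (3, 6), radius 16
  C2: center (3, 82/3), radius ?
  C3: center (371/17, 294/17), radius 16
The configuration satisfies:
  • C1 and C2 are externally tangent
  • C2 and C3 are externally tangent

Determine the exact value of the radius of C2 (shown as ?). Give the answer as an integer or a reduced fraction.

1. [ext C1·C2]  r_C2² + 32r_C2 − 1792/9 = 0  ⇒  r_C2 = 16/3 (r>0 drops 1)
2. [ext C2·C3]  r_C2² + 32r_C2 − 1792/9 = 0  ⇒  r_C2 = 16/3 (r>0 drops 1)

16/3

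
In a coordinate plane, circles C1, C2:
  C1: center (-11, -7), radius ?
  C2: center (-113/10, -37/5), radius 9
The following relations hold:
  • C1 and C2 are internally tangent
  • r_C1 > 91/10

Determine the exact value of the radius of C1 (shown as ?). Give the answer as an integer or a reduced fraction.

1. [int C1,C2]  r_C1² − 18r_C1 + 323/4 = 0  ⇒  r_C1 = 17/2 or 19/2
2. given r_C1 > 91/10: keep 19/2

19/2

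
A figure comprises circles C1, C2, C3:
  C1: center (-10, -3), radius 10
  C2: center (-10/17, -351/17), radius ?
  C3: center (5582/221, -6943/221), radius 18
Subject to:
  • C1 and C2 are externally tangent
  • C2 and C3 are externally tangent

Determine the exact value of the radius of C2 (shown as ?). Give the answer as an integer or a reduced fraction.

10

1. [ext C1·C2]  r_C2² + 20r_C2 − 300 = 0  ⇒  r_C2 = 10 (r>0 drops 1)
2. [ext C2·C3]  r_C2² + 36r_C2 − 460 = 0  ⇒  r_C2 = 10 (r>0 drops 1)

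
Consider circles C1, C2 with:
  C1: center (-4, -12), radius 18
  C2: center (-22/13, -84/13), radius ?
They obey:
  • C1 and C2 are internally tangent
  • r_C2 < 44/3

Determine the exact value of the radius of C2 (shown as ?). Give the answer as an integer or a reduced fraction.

12

1. [int C1,C2]  r_C2² − 36r_C2 + 288 = 0  ⇒  r_C2 = 12 or 24
2. given r_C2 < 44/3: keep 12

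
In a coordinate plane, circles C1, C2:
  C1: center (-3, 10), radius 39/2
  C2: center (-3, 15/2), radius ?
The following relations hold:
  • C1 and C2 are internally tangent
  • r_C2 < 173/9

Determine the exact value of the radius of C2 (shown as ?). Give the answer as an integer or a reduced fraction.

1. [int C1,C2]  r_C2² − 39r_C2 + 374 = 0  ⇒  r_C2 = 17 or 22
2. given r_C2 < 173/9: keep 17

17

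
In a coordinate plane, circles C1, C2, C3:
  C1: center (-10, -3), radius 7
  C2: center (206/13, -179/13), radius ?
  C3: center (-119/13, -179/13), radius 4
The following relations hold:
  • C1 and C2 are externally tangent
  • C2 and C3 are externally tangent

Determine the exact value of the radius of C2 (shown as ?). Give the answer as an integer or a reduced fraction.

21

1. [ext C1·C2]  r_C2² + 14r_C2 − 735 = 0  ⇒  r_C2 = 21 (r>0 drops 1)
2. [ext C2·C3]  r_C2² + 8r_C2 − 609 = 0  ⇒  r_C2 = 21 (r>0 drops 1)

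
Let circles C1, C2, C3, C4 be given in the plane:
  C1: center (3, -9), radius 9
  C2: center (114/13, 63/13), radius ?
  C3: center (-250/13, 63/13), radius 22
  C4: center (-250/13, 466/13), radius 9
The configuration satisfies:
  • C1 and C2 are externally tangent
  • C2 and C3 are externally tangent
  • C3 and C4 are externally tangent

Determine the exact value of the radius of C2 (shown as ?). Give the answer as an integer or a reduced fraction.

6

1. [ext C1·C2]  r_C2² + 18r_C2 − 144 = 0  ⇒  r_C2 = 6 (r>0 drops 1)
2. [ext C2·C3]  r_C2² + 44r_C2 − 300 = 0  ⇒  r_C2 = 6 (r>0 drops 1)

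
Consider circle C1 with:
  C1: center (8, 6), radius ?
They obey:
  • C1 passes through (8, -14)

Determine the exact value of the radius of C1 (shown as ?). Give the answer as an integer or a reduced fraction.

1. [C1∋P]  r_C1² − 400 = 0  ⇒  r_C1 = 20 (r>0 drops 1)

20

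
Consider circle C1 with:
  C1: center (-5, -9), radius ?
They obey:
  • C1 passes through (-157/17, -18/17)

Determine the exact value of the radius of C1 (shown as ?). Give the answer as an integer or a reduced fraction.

1. [C1∋P]  r_C1² − 81 = 0  ⇒  r_C1 = 9 (r>0 drops 1)

9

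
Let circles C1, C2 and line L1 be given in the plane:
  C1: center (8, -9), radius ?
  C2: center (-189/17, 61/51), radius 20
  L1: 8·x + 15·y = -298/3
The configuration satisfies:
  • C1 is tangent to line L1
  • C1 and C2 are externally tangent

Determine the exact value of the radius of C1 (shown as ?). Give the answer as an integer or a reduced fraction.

5/3

1. [C1‖L1]  r_C1² − 25/9 = 0  ⇒  r_C1 = 5/3 (r>0 drops 1)
2. [ext C1·C2]  r_C1² + 40r_C1 − 625/9 = 0  ⇒  r_C1 = 5/3 (r>0 drops 1)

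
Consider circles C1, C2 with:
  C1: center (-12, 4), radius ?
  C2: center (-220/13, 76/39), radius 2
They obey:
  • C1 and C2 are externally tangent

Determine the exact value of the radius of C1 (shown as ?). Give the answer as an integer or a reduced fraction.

10/3

1. [ext C1·C2]  r_C1² + 4r_C1 − 220/9 = 0  ⇒  r_C1 = 10/3 (r>0 drops 1)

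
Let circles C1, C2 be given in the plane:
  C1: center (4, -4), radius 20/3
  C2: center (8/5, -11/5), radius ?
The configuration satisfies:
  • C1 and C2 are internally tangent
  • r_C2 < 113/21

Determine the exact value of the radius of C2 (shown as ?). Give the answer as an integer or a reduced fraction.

1. [int C1,C2]  r_C2² − (40/3)r_C2 + 319/9 = 0  ⇒  r_C2 = 11/3 or 29/3
2. given r_C2 < 113/21: keep 11/3

11/3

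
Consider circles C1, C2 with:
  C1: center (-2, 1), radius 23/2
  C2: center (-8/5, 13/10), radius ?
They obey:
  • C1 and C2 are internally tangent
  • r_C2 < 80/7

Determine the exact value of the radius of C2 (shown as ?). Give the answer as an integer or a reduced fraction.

1. [int C1,C2]  r_C2² − 23r_C2 + 132 = 0  ⇒  r_C2 = 11 or 12
2. given r_C2 < 80/7: keep 11

11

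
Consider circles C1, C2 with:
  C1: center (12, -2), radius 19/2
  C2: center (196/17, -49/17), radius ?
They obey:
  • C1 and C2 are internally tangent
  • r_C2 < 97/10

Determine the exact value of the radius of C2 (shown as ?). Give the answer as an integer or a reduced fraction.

1. [int C1,C2]  r_C2² − 19r_C2 + 357/4 = 0  ⇒  r_C2 = 17/2 or 21/2
2. given r_C2 < 97/10: keep 17/2

17/2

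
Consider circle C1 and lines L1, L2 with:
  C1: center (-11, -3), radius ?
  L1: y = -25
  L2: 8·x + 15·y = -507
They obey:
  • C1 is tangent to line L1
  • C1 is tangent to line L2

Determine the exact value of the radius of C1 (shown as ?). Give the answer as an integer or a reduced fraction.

1. [C1‖L1]  r_C1² − 484 = 0  ⇒  r_C1 = 22 (r>0 drops 1)
2. [C1‖L2]  r_C1² − 484 = 0  ⇒  r_C1 = 22 (r>0 drops 1)

22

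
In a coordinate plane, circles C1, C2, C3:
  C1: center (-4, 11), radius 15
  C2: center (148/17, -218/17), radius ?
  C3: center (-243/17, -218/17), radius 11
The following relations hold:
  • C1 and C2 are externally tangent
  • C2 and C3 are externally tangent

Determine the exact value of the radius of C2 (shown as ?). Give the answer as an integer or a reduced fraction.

1. [ext C1·C2]  r_C2² + 30r_C2 − 504 = 0  ⇒  r_C2 = 12 (r>0 drops 1)
2. [ext C2·C3]  r_C2² + 22r_C2 − 408 = 0  ⇒  r_C2 = 12 (r>0 drops 1)

12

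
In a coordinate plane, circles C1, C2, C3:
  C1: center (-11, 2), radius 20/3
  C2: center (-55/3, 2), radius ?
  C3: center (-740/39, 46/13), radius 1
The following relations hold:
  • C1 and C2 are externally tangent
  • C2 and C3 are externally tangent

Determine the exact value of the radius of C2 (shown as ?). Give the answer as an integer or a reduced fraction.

1. [ext C1·C2]  r_C2² + (40/3)r_C2 − 28/3 = 0  ⇒  r_C2 = 2/3 (r>0 drops 1)
2. [ext C2·C3]  r_C2² + 2r_C2 − 16/9 = 0  ⇒  r_C2 = 2/3 (r>0 drops 1)

2/3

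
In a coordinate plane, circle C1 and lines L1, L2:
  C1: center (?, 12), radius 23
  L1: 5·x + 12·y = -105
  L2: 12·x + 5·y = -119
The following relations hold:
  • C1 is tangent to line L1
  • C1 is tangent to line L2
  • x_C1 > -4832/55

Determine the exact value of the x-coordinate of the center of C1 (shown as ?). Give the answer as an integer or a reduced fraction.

1. [C1‖L1]  x_C1² + (498/5)x_C1 − 1096 = 0  ⇒  x_C1 = -548/5 or 10
2. [C1‖L2]  x_C1² + (179/6)x_C1 − 1195/3 = 0  ⇒  x_C1 = -239/6 or 10

10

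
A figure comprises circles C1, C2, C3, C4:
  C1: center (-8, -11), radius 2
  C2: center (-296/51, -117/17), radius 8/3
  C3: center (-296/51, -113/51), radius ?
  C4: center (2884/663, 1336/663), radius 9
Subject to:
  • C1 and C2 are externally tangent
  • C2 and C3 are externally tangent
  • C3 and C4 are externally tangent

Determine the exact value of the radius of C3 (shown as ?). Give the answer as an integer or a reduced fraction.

1. [ext C2·C3]  r_C3² + (16/3)r_C3 − 44/3 = 0  ⇒  r_C3 = 2 (r>0 drops 1)
2. [ext C3·C4]  r_C3² + 18r_C3 − 40 = 0  ⇒  r_C3 = 2 (r>0 drops 1)

2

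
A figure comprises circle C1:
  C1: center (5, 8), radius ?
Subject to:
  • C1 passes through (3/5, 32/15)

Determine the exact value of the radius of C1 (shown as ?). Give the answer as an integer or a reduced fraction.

1. [C1∋P]  r_C1² − 484/9 = 0  ⇒  r_C1 = 22/3 (r>0 drops 1)

22/3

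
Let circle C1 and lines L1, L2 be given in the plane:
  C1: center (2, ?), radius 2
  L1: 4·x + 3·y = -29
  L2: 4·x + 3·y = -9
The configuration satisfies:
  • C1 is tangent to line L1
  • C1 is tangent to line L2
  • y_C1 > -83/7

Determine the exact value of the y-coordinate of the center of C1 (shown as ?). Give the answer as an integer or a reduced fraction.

1. [C1‖L1]  y_C1² + (74/3)y_C1 + 141 = 0  ⇒  y_C1 = -47/3 or -9
2. [C1‖L2]  y_C1² + (34/3)y_C1 + 21 = 0  ⇒  y_C1 = -9 or -7/3

-9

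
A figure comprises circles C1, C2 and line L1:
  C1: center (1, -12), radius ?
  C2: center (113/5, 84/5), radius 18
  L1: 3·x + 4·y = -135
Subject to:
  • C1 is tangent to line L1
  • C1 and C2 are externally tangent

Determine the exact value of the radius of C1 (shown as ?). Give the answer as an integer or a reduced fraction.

1. [C1‖L1]  r_C1² − 324 = 0  ⇒  r_C1 = 18 (r>0 drops 1)
2. [ext C1·C2]  r_C1² + 36r_C1 − 972 = 0  ⇒  r_C1 = 18 (r>0 drops 1)

18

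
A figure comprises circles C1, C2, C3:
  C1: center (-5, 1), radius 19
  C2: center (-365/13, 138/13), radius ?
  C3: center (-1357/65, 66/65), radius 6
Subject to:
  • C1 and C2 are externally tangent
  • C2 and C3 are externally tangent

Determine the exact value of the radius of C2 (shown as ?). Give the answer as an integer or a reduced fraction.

1. [ext C1·C2]  r_C2² + 38r_C2 − 264 = 0  ⇒  r_C2 = 6 (r>0 drops 1)
2. [ext C2·C3]  r_C2² + 12r_C2 − 108 = 0  ⇒  r_C2 = 6 (r>0 drops 1)

6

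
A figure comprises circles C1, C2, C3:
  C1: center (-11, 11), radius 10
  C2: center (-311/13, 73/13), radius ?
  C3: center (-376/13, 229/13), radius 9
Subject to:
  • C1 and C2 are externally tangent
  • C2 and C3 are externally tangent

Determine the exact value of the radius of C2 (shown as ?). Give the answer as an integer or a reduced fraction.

1. [ext C1·C2]  r_C2² + 20r_C2 − 96 = 0  ⇒  r_C2 = 4 (r>0 drops 1)
2. [ext C2·C3]  r_C2² + 18r_C2 − 88 = 0  ⇒  r_C2 = 4 (r>0 drops 1)

4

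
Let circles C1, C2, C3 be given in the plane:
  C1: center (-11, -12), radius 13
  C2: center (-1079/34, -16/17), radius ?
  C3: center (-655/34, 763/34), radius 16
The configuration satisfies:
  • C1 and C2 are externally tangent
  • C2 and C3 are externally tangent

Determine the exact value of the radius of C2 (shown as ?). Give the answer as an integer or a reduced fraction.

1. [ext C1·C2]  r_C2² + 26r_C2 − 1533/4 = 0  ⇒  r_C2 = 21/2 (r>0 drops 1)
2. [ext C2·C3]  r_C2² + 32r_C2 − 1785/4 = 0  ⇒  r_C2 = 21/2 (r>0 drops 1)

21/2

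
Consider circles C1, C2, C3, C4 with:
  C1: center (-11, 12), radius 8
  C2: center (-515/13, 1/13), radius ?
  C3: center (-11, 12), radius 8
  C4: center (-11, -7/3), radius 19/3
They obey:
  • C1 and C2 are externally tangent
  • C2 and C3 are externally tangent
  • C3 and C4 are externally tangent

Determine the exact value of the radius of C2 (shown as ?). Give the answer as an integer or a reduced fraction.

1. [ext C1·C2]  r_C2² + 16r_C2 − 897 = 0  ⇒  r_C2 = 23 (r>0 drops 1)
2. [ext C2·C3]  r_C2² + 16r_C2 − 897 = 0  ⇒  r_C2 = 23 (r>0 drops 1)

23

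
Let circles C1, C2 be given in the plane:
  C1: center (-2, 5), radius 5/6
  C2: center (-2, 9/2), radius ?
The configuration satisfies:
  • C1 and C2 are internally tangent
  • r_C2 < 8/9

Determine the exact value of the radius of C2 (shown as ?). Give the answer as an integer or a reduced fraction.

1/3

1. [int C1,C2]  r_C2² − (5/3)r_C2 + 4/9 = 0  ⇒  r_C2 = 1/3 or 4/3
2. given r_C2 < 8/9: keep 1/3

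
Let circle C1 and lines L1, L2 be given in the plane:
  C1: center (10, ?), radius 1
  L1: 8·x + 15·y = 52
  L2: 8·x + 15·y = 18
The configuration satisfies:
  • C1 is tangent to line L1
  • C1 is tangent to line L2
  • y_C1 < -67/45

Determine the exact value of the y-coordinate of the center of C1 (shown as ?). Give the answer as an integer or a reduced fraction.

-3

1. [C1‖L1]  y_C1² + (56/15)y_C1 + 11/5 = 0  ⇒  y_C1 = -3 or -11/15
2. [C1‖L2]  y_C1² + (124/15)y_C1 + 79/5 = 0  ⇒  y_C1 = -79/15 or -3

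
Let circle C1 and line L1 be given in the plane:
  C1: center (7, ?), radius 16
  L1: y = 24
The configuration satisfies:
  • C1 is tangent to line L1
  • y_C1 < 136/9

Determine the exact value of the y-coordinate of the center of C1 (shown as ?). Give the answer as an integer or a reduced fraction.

8

1. [C1‖L1]  y_C1² − 48y_C1 + 320 = 0  ⇒  y_C1 = 8 or 40
2. given y_C1 < 136/9: keep 8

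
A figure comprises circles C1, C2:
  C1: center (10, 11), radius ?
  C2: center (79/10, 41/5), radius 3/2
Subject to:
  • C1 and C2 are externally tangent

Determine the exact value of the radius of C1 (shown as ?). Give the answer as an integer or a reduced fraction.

1. [ext C1·C2]  r_C1² + 3r_C1 − 10 = 0  ⇒  r_C1 = 2 (r>0 drops 1)

2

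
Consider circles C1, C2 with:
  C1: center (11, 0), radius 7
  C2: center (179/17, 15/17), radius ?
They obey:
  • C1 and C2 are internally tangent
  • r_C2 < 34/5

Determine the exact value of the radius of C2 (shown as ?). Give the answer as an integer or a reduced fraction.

1. [int C1,C2]  r_C2² − 14r_C2 + 48 = 0  ⇒  r_C2 = 6 or 8
2. given r_C2 < 34/5: keep 6

6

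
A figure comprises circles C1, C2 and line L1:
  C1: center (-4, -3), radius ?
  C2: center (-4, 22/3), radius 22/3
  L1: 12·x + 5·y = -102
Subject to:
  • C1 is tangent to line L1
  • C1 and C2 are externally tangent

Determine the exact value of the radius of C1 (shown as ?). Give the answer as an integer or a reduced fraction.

1. [C1‖L1]  r_C1² − 9 = 0  ⇒  r_C1 = 3 (r>0 drops 1)
2. [ext C1·C2]  r_C1² + (44/3)r_C1 − 53 = 0  ⇒  r_C1 = 3 (r>0 drops 1)

3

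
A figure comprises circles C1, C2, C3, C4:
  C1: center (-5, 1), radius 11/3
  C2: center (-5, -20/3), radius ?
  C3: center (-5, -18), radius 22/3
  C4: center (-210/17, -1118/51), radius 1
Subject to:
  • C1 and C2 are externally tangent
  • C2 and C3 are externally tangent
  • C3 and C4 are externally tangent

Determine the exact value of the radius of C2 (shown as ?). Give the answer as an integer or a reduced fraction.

4

1. [ext C1·C2]  r_C2² + (22/3)r_C2 − 136/3 = 0  ⇒  r_C2 = 4 (r>0 drops 1)
2. [ext C2·C3]  r_C2² + (44/3)r_C2 − 224/3 = 0  ⇒  r_C2 = 4 (r>0 drops 1)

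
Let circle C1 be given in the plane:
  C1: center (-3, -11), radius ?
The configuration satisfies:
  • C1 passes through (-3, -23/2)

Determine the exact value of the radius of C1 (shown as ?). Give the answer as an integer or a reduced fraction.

1. [C1∋P]  r_C1² − 1/4 = 0  ⇒  r_C1 = 1/2 (r>0 drops 1)

1/2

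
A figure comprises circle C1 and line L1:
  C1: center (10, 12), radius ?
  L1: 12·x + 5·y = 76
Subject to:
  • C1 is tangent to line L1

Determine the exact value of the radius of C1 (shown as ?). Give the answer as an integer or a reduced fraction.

1. [C1‖L1]  r_C1² − 64 = 0  ⇒  r_C1 = 8 (r>0 drops 1)

8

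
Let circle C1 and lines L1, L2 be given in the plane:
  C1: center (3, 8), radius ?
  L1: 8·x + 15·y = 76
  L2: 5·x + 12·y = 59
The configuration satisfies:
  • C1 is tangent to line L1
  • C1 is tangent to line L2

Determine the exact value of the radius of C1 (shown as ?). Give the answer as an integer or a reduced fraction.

1. [C1‖L1]  r_C1² − 16 = 0  ⇒  r_C1 = 4 (r>0 drops 1)
2. [C1‖L2]  r_C1² − 16 = 0  ⇒  r_C1 = 4 (r>0 drops 1)

4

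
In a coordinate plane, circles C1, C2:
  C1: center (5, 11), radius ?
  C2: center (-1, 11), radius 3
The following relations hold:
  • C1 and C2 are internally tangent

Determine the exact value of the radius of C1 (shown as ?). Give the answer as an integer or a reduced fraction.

9

1. [int C1,C2]  r_C1² − 6r_C1 − 27 = 0  ⇒  r_C1 = 9 (r>0 drops 1)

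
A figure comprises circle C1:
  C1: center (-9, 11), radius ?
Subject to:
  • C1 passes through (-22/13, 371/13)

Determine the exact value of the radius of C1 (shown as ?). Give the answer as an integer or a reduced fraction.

1. [C1∋P]  r_C1² − 361 = 0  ⇒  r_C1 = 19 (r>0 drops 1)

19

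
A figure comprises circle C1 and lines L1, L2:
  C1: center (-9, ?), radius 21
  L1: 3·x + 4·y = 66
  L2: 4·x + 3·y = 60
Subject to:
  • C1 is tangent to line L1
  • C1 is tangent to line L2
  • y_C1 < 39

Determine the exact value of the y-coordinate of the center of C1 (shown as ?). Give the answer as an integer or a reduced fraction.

-3

1. [C1‖L1]  y_C1² − (93/2)y_C1 − 297/2 = 0  ⇒  y_C1 = -3 or 99/2
2. [C1‖L2]  y_C1² − 64y_C1 − 201 = 0  ⇒  y_C1 = -3 or 67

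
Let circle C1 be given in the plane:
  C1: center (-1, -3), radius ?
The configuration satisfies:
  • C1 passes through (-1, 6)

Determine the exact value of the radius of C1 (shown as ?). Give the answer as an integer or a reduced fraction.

1. [C1∋P]  r_C1² − 81 = 0  ⇒  r_C1 = 9 (r>0 drops 1)

9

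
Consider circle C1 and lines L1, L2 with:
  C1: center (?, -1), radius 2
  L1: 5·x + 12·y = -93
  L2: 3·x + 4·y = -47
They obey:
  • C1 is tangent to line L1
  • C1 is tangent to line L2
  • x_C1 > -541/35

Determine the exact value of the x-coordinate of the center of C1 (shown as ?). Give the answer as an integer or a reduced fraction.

-11

1. [C1‖L1]  x_C1² + (162/5)x_C1 + 1177/5 = 0  ⇒  x_C1 = -107/5 or -11
2. [C1‖L2]  x_C1² + (86/3)x_C1 + 583/3 = 0  ⇒  x_C1 = -53/3 or -11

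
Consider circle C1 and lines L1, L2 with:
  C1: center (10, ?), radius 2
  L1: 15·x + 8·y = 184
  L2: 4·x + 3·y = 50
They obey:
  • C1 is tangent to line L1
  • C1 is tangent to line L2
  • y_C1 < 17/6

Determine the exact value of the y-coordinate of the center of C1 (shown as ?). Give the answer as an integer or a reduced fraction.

0

1. [C1‖L1]  y_C1² − (17/2)y_C1 = 0  ⇒  y_C1 = 0 or 17/2
2. [C1‖L2]  y_C1² − (20/3)y_C1 = 0  ⇒  y_C1 = 0 or 20/3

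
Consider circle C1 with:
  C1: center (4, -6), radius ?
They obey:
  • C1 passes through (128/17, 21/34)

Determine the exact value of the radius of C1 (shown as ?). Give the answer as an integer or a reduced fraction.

1. [C1∋P]  r_C1² − 225/4 = 0  ⇒  r_C1 = 15/2 (r>0 drops 1)

15/2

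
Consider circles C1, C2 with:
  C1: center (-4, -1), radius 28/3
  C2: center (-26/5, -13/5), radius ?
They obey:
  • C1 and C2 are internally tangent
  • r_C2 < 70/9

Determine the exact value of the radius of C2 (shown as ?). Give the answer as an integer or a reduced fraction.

22/3

1. [int C1,C2]  r_C2² − (56/3)r_C2 + 748/9 = 0  ⇒  r_C2 = 22/3 or 34/3
2. given r_C2 < 70/9: keep 22/3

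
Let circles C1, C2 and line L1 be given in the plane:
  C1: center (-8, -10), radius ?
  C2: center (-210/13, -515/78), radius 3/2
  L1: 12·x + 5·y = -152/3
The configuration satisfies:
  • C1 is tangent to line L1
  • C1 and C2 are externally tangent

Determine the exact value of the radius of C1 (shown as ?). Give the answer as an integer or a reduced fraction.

22/3

1. [C1‖L1]  r_C1² − 484/9 = 0  ⇒  r_C1 = 22/3 (r>0 drops 1)
2. [ext C1·C2]  r_C1² + 3r_C1 − 682/9 = 0  ⇒  r_C1 = 22/3 (r>0 drops 1)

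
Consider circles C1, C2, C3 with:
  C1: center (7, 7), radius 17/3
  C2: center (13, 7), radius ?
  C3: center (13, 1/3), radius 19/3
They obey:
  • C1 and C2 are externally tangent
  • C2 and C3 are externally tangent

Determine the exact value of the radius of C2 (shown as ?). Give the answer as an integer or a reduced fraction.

1. [ext C1·C2]  r_C2² + (34/3)r_C2 − 35/9 = 0  ⇒  r_C2 = 1/3 (r>0 drops 1)
2. [ext C2·C3]  r_C2² + (38/3)r_C2 − 13/3 = 0  ⇒  r_C2 = 1/3 (r>0 drops 1)

1/3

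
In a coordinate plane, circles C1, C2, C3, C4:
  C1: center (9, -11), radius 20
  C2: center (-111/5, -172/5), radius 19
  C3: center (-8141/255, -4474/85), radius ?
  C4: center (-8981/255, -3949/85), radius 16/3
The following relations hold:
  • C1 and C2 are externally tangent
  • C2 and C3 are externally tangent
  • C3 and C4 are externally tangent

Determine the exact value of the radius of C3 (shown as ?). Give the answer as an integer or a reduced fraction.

5/3

1. [ext C2·C3]  r_C3² + 38r_C3 − 595/9 = 0  ⇒  r_C3 = 5/3 (r>0 drops 1)
2. [ext C3·C4]  r_C3² + (32/3)r_C3 − 185/9 = 0  ⇒  r_C3 = 5/3 (r>0 drops 1)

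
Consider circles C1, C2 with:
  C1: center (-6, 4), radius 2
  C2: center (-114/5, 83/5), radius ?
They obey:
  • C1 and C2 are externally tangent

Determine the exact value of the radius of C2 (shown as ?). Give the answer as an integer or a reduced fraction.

19

1. [ext C1·C2]  r_C2² + 4r_C2 − 437 = 0  ⇒  r_C2 = 19 (r>0 drops 1)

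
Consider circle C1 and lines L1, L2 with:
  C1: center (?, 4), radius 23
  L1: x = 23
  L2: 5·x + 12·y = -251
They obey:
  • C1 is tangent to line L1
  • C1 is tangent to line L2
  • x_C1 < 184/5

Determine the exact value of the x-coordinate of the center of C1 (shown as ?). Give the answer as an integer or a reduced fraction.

1. [C1‖L1]  x_C1² − 46x_C1 = 0  ⇒  x_C1 = 0 or 46
2. [C1‖L2]  x_C1² + (598/5)x_C1 = 0  ⇒  x_C1 = -598/5 or 0

0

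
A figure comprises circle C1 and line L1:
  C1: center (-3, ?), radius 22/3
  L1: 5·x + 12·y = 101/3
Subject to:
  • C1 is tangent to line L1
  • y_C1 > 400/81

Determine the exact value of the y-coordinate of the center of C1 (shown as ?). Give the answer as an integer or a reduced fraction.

12

1. [C1‖L1]  y_C1² − (73/9)y_C1 − 140/3 = 0  ⇒  y_C1 = -35/9 or 12
2. given y_C1 > 400/81: keep 12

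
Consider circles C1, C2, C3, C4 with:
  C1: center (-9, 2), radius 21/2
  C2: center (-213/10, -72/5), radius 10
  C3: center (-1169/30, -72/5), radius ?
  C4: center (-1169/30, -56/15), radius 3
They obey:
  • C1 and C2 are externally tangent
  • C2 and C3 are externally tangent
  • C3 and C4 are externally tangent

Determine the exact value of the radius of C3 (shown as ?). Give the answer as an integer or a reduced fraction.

23/3

1. [ext C2·C3]  r_C3² + 20r_C3 − 1909/9 = 0  ⇒  r_C3 = 23/3 (r>0 drops 1)
2. [ext C3·C4]  r_C3² + 6r_C3 − 943/9 = 0  ⇒  r_C3 = 23/3 (r>0 drops 1)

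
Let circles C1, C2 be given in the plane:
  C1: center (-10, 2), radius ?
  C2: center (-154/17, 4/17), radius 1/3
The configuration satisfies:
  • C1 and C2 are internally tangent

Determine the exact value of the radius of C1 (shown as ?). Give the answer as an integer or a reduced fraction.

7/3

1. [int C1,C2]  r_C1² − (2/3)r_C1 − 35/9 = 0  ⇒  r_C1 = 7/3 (r>0 drops 1)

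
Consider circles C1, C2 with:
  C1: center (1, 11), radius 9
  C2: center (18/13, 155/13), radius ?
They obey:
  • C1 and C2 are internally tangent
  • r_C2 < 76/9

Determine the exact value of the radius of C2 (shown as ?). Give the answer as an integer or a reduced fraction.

8

1. [int C1,C2]  r_C2² − 18r_C2 + 80 = 0  ⇒  r_C2 = 8 or 10
2. given r_C2 < 76/9: keep 8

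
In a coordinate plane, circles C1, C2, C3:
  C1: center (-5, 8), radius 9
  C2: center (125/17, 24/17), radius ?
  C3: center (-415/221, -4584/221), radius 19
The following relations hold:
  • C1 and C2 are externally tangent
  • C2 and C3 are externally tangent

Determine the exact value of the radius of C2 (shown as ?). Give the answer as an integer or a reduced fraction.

1. [ext C1·C2]  r_C2² + 18r_C2 − 115 = 0  ⇒  r_C2 = 5 (r>0 drops 1)
2. [ext C2·C3]  r_C2² + 38r_C2 − 215 = 0  ⇒  r_C2 = 5 (r>0 drops 1)

5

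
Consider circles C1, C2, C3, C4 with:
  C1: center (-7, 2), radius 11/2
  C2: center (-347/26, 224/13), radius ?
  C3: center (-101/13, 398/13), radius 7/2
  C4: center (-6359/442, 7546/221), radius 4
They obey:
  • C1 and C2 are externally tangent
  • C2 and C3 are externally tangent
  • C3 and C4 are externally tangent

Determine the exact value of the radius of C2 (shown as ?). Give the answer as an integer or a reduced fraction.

1. [ext C1·C2]  r_C2² + 11r_C2 − 242 = 0  ⇒  r_C2 = 11 (r>0 drops 1)
2. [ext C2·C3]  r_C2² + 7r_C2 − 198 = 0  ⇒  r_C2 = 11 (r>0 drops 1)

11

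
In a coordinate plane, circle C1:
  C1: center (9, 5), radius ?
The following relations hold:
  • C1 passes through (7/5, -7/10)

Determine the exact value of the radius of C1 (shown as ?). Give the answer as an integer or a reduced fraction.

19/2

1. [C1∋P]  r_C1² − 361/4 = 0  ⇒  r_C1 = 19/2 (r>0 drops 1)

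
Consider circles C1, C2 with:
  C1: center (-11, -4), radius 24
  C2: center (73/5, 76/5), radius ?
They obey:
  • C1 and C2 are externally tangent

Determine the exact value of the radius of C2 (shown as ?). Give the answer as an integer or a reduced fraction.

8

1. [ext C1·C2]  r_C2² + 48r_C2 − 448 = 0  ⇒  r_C2 = 8 (r>0 drops 1)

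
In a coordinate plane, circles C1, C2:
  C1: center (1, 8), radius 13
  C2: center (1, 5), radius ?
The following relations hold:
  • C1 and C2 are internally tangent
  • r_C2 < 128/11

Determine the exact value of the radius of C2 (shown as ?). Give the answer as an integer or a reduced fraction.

10

1. [int C1,C2]  r_C2² − 26r_C2 + 160 = 0  ⇒  r_C2 = 10 or 16
2. given r_C2 < 128/11: keep 10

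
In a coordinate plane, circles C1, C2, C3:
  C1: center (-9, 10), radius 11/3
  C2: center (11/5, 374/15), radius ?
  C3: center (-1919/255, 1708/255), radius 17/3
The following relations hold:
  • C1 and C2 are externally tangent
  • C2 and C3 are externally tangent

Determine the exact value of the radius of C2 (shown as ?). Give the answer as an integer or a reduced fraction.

15

1. [ext C1·C2]  r_C2² + (22/3)r_C2 − 335 = 0  ⇒  r_C2 = 15 (r>0 drops 1)
2. [ext C2·C3]  r_C2² + (34/3)r_C2 − 395 = 0  ⇒  r_C2 = 15 (r>0 drops 1)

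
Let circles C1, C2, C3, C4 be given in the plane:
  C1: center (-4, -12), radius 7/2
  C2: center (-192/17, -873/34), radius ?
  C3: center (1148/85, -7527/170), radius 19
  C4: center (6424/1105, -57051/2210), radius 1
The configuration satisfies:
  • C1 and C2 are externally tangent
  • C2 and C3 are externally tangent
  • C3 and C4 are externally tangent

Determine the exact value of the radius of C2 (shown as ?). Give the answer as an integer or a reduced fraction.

1. [ext C1·C2]  r_C2² + 7r_C2 − 228 = 0  ⇒  r_C2 = 12 (r>0 drops 1)
2. [ext C2·C3]  r_C2² + 38r_C2 − 600 = 0  ⇒  r_C2 = 12 (r>0 drops 1)

12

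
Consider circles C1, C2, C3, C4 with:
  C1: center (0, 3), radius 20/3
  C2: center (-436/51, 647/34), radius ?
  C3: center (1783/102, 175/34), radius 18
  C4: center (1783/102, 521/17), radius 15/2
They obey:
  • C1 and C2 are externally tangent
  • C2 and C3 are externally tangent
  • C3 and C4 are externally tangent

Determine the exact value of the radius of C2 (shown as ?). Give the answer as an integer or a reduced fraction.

1. [ext C1·C2]  r_C2² + (40/3)r_C2 − 3427/12 = 0  ⇒  r_C2 = 23/2 (r>0 drops 1)
2. [ext C2·C3]  r_C2² + 36r_C2 − 2185/4 = 0  ⇒  r_C2 = 23/2 (r>0 drops 1)

23/2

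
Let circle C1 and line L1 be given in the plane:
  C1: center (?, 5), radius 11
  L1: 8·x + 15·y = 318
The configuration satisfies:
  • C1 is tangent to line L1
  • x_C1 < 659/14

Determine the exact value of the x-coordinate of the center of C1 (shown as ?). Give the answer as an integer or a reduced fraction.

1. [C1‖L1]  x_C1² − (243/4)x_C1 + 1505/4 = 0  ⇒  x_C1 = 7 or 215/4
2. given x_C1 < 659/14: keep 7

7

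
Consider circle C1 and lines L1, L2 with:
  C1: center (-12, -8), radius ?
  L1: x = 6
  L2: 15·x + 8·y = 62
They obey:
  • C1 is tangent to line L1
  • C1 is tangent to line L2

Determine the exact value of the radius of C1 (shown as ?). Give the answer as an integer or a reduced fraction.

18

1. [C1‖L1]  r_C1² − 324 = 0  ⇒  r_C1 = 18 (r>0 drops 1)
2. [C1‖L2]  r_C1² − 324 = 0  ⇒  r_C1 = 18 (r>0 drops 1)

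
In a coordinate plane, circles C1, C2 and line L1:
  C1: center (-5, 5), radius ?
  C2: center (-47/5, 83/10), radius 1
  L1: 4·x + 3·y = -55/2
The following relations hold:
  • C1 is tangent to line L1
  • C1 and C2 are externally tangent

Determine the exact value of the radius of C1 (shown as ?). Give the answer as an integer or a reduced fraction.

9/2

1. [C1‖L1]  r_C1² − 81/4 = 0  ⇒  r_C1 = 9/2 (r>0 drops 1)
2. [ext C1·C2]  r_C1² + 2r_C1 − 117/4 = 0  ⇒  r_C1 = 9/2 (r>0 drops 1)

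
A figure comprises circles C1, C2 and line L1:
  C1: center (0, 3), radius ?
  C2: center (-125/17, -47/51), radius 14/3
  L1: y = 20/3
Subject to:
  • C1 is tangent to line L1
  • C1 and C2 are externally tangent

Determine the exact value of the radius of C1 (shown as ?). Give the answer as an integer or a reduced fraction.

11/3

1. [C1‖L1]  r_C1² − 121/9 = 0  ⇒  r_C1 = 11/3 (r>0 drops 1)
2. [ext C1·C2]  r_C1² + (28/3)r_C1 − 143/3 = 0  ⇒  r_C1 = 11/3 (r>0 drops 1)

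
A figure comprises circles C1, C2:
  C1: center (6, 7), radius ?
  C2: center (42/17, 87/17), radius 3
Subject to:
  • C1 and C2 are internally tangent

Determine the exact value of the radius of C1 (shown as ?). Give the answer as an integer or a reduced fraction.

1. [int C1,C2]  r_C1² − 6r_C1 − 7 = 0  ⇒  r_C1 = 7 (r>0 drops 1)

7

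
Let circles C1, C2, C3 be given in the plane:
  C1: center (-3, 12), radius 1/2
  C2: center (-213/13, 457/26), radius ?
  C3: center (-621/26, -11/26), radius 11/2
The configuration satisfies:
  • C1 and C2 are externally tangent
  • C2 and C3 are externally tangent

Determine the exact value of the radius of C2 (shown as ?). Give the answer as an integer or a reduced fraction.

1. [ext C1·C2]  r_C2² + 1r_C2 − 210 = 0  ⇒  r_C2 = 14 (r>0 drops 1)
2. [ext C2·C3]  r_C2² + 11r_C2 − 350 = 0  ⇒  r_C2 = 14 (r>0 drops 1)

14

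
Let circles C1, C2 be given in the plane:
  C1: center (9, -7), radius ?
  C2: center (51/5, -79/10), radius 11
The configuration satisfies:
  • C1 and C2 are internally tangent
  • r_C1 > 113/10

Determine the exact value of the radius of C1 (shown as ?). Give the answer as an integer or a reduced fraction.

25/2

1. [int C1,C2]  r_C1² − 22r_C1 + 475/4 = 0  ⇒  r_C1 = 19/2 or 25/2
2. given r_C1 > 113/10: keep 25/2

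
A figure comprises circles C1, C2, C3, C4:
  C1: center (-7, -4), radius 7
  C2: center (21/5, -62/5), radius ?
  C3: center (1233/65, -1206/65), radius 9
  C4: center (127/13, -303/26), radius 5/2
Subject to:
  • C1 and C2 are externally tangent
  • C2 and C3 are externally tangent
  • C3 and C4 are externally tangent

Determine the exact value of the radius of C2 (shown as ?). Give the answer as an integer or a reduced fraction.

1. [ext C1·C2]  r_C2² + 14r_C2 − 147 = 0  ⇒  r_C2 = 7 (r>0 drops 1)
2. [ext C2·C3]  r_C2² + 18r_C2 − 175 = 0  ⇒  r_C2 = 7 (r>0 drops 1)

7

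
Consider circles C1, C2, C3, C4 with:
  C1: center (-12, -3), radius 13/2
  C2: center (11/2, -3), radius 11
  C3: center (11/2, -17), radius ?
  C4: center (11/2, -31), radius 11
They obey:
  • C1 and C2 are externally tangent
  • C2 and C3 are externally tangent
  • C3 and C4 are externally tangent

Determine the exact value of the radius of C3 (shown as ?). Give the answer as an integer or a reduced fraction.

1. [ext C2·C3]  r_C3² + 22r_C3 − 75 = 0  ⇒  r_C3 = 3 (r>0 drops 1)
2. [ext C3·C4]  r_C3² + 22r_C3 − 75 = 0  ⇒  r_C3 = 3 (r>0 drops 1)

3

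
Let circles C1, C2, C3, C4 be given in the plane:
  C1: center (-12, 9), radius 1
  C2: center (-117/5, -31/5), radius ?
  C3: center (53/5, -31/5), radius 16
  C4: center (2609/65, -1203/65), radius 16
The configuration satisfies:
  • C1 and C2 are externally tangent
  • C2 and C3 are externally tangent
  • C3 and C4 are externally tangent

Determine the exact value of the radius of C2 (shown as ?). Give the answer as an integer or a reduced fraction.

18

1. [ext C1·C2]  r_C2² + 2r_C2 − 360 = 0  ⇒  r_C2 = 18 (r>0 drops 1)
2. [ext C2·C3]  r_C2² + 32r_C2 − 900 = 0  ⇒  r_C2 = 18 (r>0 drops 1)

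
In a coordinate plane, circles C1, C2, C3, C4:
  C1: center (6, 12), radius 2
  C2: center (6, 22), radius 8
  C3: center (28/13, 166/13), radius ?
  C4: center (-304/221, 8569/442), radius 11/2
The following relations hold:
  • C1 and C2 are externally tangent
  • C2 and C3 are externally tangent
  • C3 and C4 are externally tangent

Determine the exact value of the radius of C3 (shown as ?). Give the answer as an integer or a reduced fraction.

1. [ext C2·C3]  r_C3² + 16r_C3 − 36 = 0  ⇒  r_C3 = 2 (r>0 drops 1)
2. [ext C3·C4]  r_C3² + 11r_C3 − 26 = 0  ⇒  r_C3 = 2 (r>0 drops 1)

2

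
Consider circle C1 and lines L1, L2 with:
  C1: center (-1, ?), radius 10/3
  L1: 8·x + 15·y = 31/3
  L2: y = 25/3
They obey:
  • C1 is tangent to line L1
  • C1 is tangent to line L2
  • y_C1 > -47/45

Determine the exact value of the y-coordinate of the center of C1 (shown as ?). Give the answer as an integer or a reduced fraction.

5

1. [C1‖L1]  y_C1² − (22/9)y_C1 − 115/9 = 0  ⇒  y_C1 = -23/9 or 5
2. [C1‖L2]  y_C1² − (50/3)y_C1 + 175/3 = 0  ⇒  y_C1 = 5 or 35/3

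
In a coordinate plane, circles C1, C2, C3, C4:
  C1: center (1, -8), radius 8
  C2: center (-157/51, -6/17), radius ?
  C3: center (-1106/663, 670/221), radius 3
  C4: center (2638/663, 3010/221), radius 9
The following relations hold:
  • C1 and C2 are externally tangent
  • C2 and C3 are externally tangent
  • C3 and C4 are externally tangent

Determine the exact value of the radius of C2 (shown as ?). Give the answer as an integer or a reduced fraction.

2/3

1. [ext C1·C2]  r_C2² + 16r_C2 − 100/9 = 0  ⇒  r_C2 = 2/3 (r>0 drops 1)
2. [ext C2·C3]  r_C2² + 6r_C2 − 40/9 = 0  ⇒  r_C2 = 2/3 (r>0 drops 1)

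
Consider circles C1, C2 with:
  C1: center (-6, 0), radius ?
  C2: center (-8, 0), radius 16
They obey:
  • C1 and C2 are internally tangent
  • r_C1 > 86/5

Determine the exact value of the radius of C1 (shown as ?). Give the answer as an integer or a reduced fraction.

1. [int C1,C2]  r_C1² − 32r_C1 + 252 = 0  ⇒  r_C1 = 14 or 18
2. given r_C1 > 86/5: keep 18

18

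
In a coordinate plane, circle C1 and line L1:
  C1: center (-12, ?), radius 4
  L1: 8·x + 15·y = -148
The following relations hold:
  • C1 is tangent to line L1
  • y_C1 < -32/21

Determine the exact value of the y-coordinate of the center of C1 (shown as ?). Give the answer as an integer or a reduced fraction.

-8

1. [C1‖L1]  y_C1² + (104/15)y_C1 − 128/15 = 0  ⇒  y_C1 = -8 or 16/15
2. given y_C1 < -32/21: keep -8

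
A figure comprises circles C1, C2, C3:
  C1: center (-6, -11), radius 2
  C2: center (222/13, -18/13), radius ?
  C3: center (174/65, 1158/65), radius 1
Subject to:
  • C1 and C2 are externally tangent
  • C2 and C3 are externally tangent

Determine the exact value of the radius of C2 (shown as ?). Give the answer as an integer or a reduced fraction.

23

1. [ext C1·C2]  r_C2² + 4r_C2 − 621 = 0  ⇒  r_C2 = 23 (r>0 drops 1)
2. [ext C2·C3]  r_C2² + 2r_C2 − 575 = 0  ⇒  r_C2 = 23 (r>0 drops 1)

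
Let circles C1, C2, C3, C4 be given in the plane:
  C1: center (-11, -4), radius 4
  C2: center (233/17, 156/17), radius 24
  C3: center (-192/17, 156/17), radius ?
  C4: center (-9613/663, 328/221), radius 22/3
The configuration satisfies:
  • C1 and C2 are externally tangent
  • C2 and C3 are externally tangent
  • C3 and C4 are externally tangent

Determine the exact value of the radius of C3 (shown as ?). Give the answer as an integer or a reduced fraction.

1. [ext C2·C3]  r_C3² + 48r_C3 − 49 = 0  ⇒  r_C3 = 1 (r>0 drops 1)
2. [ext C3·C4]  r_C3² + (44/3)r_C3 − 47/3 = 0  ⇒  r_C3 = 1 (r>0 drops 1)

1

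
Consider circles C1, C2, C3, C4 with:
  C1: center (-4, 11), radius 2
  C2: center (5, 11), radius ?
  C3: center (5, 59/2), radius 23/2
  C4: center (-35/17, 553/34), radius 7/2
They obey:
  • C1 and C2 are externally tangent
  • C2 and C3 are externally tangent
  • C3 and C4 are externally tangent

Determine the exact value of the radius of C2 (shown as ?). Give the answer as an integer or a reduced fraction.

7

1. [ext C1·C2]  r_C2² + 4r_C2 − 77 = 0  ⇒  r_C2 = 7 (r>0 drops 1)
2. [ext C2·C3]  r_C2² + 23r_C2 − 210 = 0  ⇒  r_C2 = 7 (r>0 drops 1)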